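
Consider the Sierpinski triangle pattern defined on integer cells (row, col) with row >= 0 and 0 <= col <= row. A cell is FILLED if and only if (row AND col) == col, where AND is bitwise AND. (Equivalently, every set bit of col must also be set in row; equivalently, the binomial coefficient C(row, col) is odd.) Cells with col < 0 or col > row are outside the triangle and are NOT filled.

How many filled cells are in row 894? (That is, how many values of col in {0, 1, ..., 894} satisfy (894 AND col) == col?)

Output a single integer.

894 in binary = 1101111110
popcount(894) = number of 1-bits in 1101111110 = 8
A col c satisfies (894 AND c) == c iff every set bit of c is also set in 894; each of the 8 set bits of 894 can independently be on or off in c.
count = 2^8 = 256

Answer: 256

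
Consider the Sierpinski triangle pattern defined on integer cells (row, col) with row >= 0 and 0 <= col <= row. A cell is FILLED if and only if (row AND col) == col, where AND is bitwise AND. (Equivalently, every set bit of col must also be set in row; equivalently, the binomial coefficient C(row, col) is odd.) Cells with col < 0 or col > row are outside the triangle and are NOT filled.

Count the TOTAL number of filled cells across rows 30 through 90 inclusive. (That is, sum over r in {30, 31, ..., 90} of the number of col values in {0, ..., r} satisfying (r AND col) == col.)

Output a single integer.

Answer: 844

Derivation:
r30=11110 pc4: +16 =16
r31=11111 pc5: +32 =48
r32=100000 pc1: +2 =50
r33=100001 pc2: +4 =54
r34=100010 pc2: +4 =58
r35=100011 pc3: +8 =66
r36=100100 pc2: +4 =70
r37=100101 pc3: +8 =78
r38=100110 pc3: +8 =86
r39=100111 pc4: +16 =102
r40=101000 pc2: +4 =106
r41=101001 pc3: +8 =114
r42=101010 pc3: +8 =122
r43=101011 pc4: +16 =138
r44=101100 pc3: +8 =146
r45=101101 pc4: +16 =162
r46=101110 pc4: +16 =178
r47=101111 pc5: +32 =210
r48=110000 pc2: +4 =214
r49=110001 pc3: +8 =222
r50=110010 pc3: +8 =230
r51=110011 pc4: +16 =246
r52=110100 pc3: +8 =254
r53=110101 pc4: +16 =270
r54=110110 pc4: +16 =286
r55=110111 pc5: +32 =318
r56=111000 pc3: +8 =326
r57=111001 pc4: +16 =342
r58=111010 pc4: +16 =358
r59=111011 pc5: +32 =390
r60=111100 pc4: +16 =406
r61=111101 pc5: +32 =438
r62=111110 pc5: +32 =470
r63=111111 pc6: +64 =534
r64=1000000 pc1: +2 =536
r65=1000001 pc2: +4 =540
r66=1000010 pc2: +4 =544
r67=1000011 pc3: +8 =552
r68=1000100 pc2: +4 =556
r69=1000101 pc3: +8 =564
r70=1000110 pc3: +8 =572
r71=1000111 pc4: +16 =588
r72=1001000 pc2: +4 =592
r73=1001001 pc3: +8 =600
r74=1001010 pc3: +8 =608
r75=1001011 pc4: +16 =624
r76=1001100 pc3: +8 =632
r77=1001101 pc4: +16 =648
r78=1001110 pc4: +16 =664
r79=1001111 pc5: +32 =696
r80=1010000 pc2: +4 =700
r81=1010001 pc3: +8 =708
r82=1010010 pc3: +8 =716
r83=1010011 pc4: +16 =732
r84=1010100 pc3: +8 =740
r85=1010101 pc4: +16 =756
r86=1010110 pc4: +16 =772
r87=1010111 pc5: +32 =804
r88=1011000 pc3: +8 =812
r89=1011001 pc4: +16 =828
r90=1011010 pc4: +16 =844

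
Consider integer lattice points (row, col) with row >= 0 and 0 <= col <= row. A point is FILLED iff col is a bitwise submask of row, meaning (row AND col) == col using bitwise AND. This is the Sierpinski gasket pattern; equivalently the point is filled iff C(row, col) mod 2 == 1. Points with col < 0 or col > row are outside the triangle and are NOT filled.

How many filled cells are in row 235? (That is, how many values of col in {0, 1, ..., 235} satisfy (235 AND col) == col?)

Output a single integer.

235 in binary = 11101011
popcount(235) = number of 1-bits in 11101011 = 6
A col c satisfies (235 AND c) == c iff every set bit of c is also set in 235; each of the 6 set bits of 235 can independently be on or off in c.
count = 2^6 = 64

Answer: 64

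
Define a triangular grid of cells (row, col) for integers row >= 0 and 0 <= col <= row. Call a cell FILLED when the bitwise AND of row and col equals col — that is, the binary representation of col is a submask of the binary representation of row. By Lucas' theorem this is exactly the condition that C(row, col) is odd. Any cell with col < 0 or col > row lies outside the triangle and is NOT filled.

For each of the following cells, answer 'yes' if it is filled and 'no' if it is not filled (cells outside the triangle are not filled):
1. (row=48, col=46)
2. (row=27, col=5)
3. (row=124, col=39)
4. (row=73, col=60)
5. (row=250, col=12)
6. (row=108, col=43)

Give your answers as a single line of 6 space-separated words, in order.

(48,46): row=0b110000, col=0b101110, row AND col = 0b100000 = 32; 32 != 46 -> empty
(27,5): row=0b11011, col=0b101, row AND col = 0b1 = 1; 1 != 5 -> empty
(124,39): row=0b1111100, col=0b100111, row AND col = 0b100100 = 36; 36 != 39 -> empty
(73,60): row=0b1001001, col=0b111100, row AND col = 0b1000 = 8; 8 != 60 -> empty
(250,12): row=0b11111010, col=0b1100, row AND col = 0b1000 = 8; 8 != 12 -> empty
(108,43): row=0b1101100, col=0b101011, row AND col = 0b101000 = 40; 40 != 43 -> empty

Answer: no no no no no no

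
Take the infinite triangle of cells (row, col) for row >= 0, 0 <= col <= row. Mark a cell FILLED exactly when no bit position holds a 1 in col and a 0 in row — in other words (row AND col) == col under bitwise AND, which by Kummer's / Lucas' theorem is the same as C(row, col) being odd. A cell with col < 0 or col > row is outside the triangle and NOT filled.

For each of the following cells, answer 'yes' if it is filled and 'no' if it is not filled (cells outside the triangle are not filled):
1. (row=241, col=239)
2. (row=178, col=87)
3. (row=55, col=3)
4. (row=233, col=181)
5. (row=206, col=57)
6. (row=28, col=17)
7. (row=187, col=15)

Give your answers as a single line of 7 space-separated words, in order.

(241,239): row=0b11110001, col=0b11101111, row AND col = 0b11100001 = 225; 225 != 239 -> empty
(178,87): row=0b10110010, col=0b1010111, row AND col = 0b10010 = 18; 18 != 87 -> empty
(55,3): row=0b110111, col=0b11, row AND col = 0b11 = 3; 3 == 3 -> filled
(233,181): row=0b11101001, col=0b10110101, row AND col = 0b10100001 = 161; 161 != 181 -> empty
(206,57): row=0b11001110, col=0b111001, row AND col = 0b1000 = 8; 8 != 57 -> empty
(28,17): row=0b11100, col=0b10001, row AND col = 0b10000 = 16; 16 != 17 -> empty
(187,15): row=0b10111011, col=0b1111, row AND col = 0b1011 = 11; 11 != 15 -> empty

Answer: no no yes no no no no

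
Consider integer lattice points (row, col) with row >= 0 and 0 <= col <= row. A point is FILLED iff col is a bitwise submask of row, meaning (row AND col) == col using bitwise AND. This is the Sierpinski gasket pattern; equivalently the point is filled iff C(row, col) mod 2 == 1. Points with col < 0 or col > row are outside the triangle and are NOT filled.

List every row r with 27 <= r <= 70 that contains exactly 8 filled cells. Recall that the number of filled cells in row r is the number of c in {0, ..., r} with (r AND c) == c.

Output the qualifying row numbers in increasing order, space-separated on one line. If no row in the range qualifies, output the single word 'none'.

Answer: 28 35 37 38 41 42 44 49 50 52 56 67 69 70

Derivation:
Row r has 2^popcount(r) filled cells, so we need popcount(r) = log2(8) = 3.
Scan r = 27..70 and keep those with exactly 3 one-bits:
r=27=11011 popcount=4 -> skip
r=28=11100 popcount=3 -> KEEP
r=29=11101 popcount=4 -> skip
r=30=11110 popcount=4 -> skip
r=31=11111 popcount=5 -> skip
r=32=100000 popcount=1 -> skip
r=33=100001 popcount=2 -> skip
r=34=100010 popcount=2 -> skip
r=35=100011 popcount=3 -> KEEP
r=36=100100 popcount=2 -> skip
r=37=100101 popcount=3 -> KEEP
r=38=100110 popcount=3 -> KEEP
r=39=100111 popcount=4 -> skip
r=40=101000 popcount=2 -> skip
r=41=101001 popcount=3 -> KEEP
r=42=101010 popcount=3 -> KEEP
r=43=101011 popcount=4 -> skip
r=44=101100 popcount=3 -> KEEP
r=45=101101 popcount=4 -> skip
r=46=101110 popcount=4 -> skip
r=47=101111 popcount=5 -> skip
r=48=110000 popcount=2 -> skip
r=49=110001 popcount=3 -> KEEP
r=50=110010 popcount=3 -> KEEP
r=51=110011 popcount=4 -> skip
r=52=110100 popcount=3 -> KEEP
r=53=110101 popcount=4 -> skip
r=54=110110 popcount=4 -> skip
r=55=110111 popcount=5 -> skip
r=56=111000 popcount=3 -> KEEP
r=57=111001 popcount=4 -> skip
r=58=111010 popcount=4 -> skip
r=59=111011 popcount=5 -> skip
r=60=111100 popcount=4 -> skip
r=61=111101 popcount=5 -> skip
r=62=111110 popcount=5 -> skip
r=63=111111 popcount=6 -> skip
r=64=1000000 popcount=1 -> skip
r=65=1000001 popcount=2 -> skip
r=66=1000010 popcount=2 -> skip
r=67=1000011 popcount=3 -> KEEP
r=68=1000100 popcount=2 -> skip
r=69=1000101 popcount=3 -> KEEP
r=70=1000110 popcount=3 -> KEEP
Kept rows: 28 35 37 38 41 42 44 49 50 52 56 67 69 70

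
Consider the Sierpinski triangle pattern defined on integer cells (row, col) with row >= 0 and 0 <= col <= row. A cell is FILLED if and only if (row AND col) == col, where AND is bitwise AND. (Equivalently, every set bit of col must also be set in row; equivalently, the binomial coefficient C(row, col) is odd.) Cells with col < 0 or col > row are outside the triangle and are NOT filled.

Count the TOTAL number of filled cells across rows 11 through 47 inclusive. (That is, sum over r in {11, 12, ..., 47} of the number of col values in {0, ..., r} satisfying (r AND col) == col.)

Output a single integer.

Answer: 368

Derivation:
r11=1011 pc3: +8 =8
r12=1100 pc2: +4 =12
r13=1101 pc3: +8 =20
r14=1110 pc3: +8 =28
r15=1111 pc4: +16 =44
r16=10000 pc1: +2 =46
r17=10001 pc2: +4 =50
r18=10010 pc2: +4 =54
r19=10011 pc3: +8 =62
r20=10100 pc2: +4 =66
r21=10101 pc3: +8 =74
r22=10110 pc3: +8 =82
r23=10111 pc4: +16 =98
r24=11000 pc2: +4 =102
r25=11001 pc3: +8 =110
r26=11010 pc3: +8 =118
r27=11011 pc4: +16 =134
r28=11100 pc3: +8 =142
r29=11101 pc4: +16 =158
r30=11110 pc4: +16 =174
r31=11111 pc5: +32 =206
r32=100000 pc1: +2 =208
r33=100001 pc2: +4 =212
r34=100010 pc2: +4 =216
r35=100011 pc3: +8 =224
r36=100100 pc2: +4 =228
r37=100101 pc3: +8 =236
r38=100110 pc3: +8 =244
r39=100111 pc4: +16 =260
r40=101000 pc2: +4 =264
r41=101001 pc3: +8 =272
r42=101010 pc3: +8 =280
r43=101011 pc4: +16 =296
r44=101100 pc3: +8 =304
r45=101101 pc4: +16 =320
r46=101110 pc4: +16 =336
r47=101111 pc5: +32 =368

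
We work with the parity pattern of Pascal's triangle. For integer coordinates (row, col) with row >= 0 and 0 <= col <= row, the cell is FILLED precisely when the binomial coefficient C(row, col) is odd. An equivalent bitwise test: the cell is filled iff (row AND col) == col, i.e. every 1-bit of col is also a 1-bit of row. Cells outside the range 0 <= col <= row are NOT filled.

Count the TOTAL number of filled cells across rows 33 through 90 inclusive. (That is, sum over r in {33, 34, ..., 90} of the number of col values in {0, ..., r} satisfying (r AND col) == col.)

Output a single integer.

Answer: 794

Derivation:
r33=100001 pc2: +4 =4
r34=100010 pc2: +4 =8
r35=100011 pc3: +8 =16
r36=100100 pc2: +4 =20
r37=100101 pc3: +8 =28
r38=100110 pc3: +8 =36
r39=100111 pc4: +16 =52
r40=101000 pc2: +4 =56
r41=101001 pc3: +8 =64
r42=101010 pc3: +8 =72
r43=101011 pc4: +16 =88
r44=101100 pc3: +8 =96
r45=101101 pc4: +16 =112
r46=101110 pc4: +16 =128
r47=101111 pc5: +32 =160
r48=110000 pc2: +4 =164
r49=110001 pc3: +8 =172
r50=110010 pc3: +8 =180
r51=110011 pc4: +16 =196
r52=110100 pc3: +8 =204
r53=110101 pc4: +16 =220
r54=110110 pc4: +16 =236
r55=110111 pc5: +32 =268
r56=111000 pc3: +8 =276
r57=111001 pc4: +16 =292
r58=111010 pc4: +16 =308
r59=111011 pc5: +32 =340
r60=111100 pc4: +16 =356
r61=111101 pc5: +32 =388
r62=111110 pc5: +32 =420
r63=111111 pc6: +64 =484
r64=1000000 pc1: +2 =486
r65=1000001 pc2: +4 =490
r66=1000010 pc2: +4 =494
r67=1000011 pc3: +8 =502
r68=1000100 pc2: +4 =506
r69=1000101 pc3: +8 =514
r70=1000110 pc3: +8 =522
r71=1000111 pc4: +16 =538
r72=1001000 pc2: +4 =542
r73=1001001 pc3: +8 =550
r74=1001010 pc3: +8 =558
r75=1001011 pc4: +16 =574
r76=1001100 pc3: +8 =582
r77=1001101 pc4: +16 =598
r78=1001110 pc4: +16 =614
r79=1001111 pc5: +32 =646
r80=1010000 pc2: +4 =650
r81=1010001 pc3: +8 =658
r82=1010010 pc3: +8 =666
r83=1010011 pc4: +16 =682
r84=1010100 pc3: +8 =690
r85=1010101 pc4: +16 =706
r86=1010110 pc4: +16 =722
r87=1010111 pc5: +32 =754
r88=1011000 pc3: +8 =762
r89=1011001 pc4: +16 =778
r90=1011010 pc4: +16 =794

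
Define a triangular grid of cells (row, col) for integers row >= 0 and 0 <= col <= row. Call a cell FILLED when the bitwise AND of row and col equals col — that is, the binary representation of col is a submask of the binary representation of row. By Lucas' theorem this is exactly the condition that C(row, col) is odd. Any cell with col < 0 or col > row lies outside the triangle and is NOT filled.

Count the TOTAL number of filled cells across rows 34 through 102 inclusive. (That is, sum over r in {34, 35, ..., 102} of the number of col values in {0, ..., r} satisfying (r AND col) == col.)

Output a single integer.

r34=100010 pc2: +4 =4
r35=100011 pc3: +8 =12
r36=100100 pc2: +4 =16
r37=100101 pc3: +8 =24
r38=100110 pc3: +8 =32
r39=100111 pc4: +16 =48
r40=101000 pc2: +4 =52
r41=101001 pc3: +8 =60
r42=101010 pc3: +8 =68
r43=101011 pc4: +16 =84
r44=101100 pc3: +8 =92
r45=101101 pc4: +16 =108
r46=101110 pc4: +16 =124
r47=101111 pc5: +32 =156
r48=110000 pc2: +4 =160
r49=110001 pc3: +8 =168
r50=110010 pc3: +8 =176
r51=110011 pc4: +16 =192
r52=110100 pc3: +8 =200
r53=110101 pc4: +16 =216
r54=110110 pc4: +16 =232
r55=110111 pc5: +32 =264
r56=111000 pc3: +8 =272
r57=111001 pc4: +16 =288
r58=111010 pc4: +16 =304
r59=111011 pc5: +32 =336
r60=111100 pc4: +16 =352
r61=111101 pc5: +32 =384
r62=111110 pc5: +32 =416
r63=111111 pc6: +64 =480
r64=1000000 pc1: +2 =482
r65=1000001 pc2: +4 =486
r66=1000010 pc2: +4 =490
r67=1000011 pc3: +8 =498
r68=1000100 pc2: +4 =502
r69=1000101 pc3: +8 =510
r70=1000110 pc3: +8 =518
r71=1000111 pc4: +16 =534
r72=1001000 pc2: +4 =538
r73=1001001 pc3: +8 =546
r74=1001010 pc3: +8 =554
r75=1001011 pc4: +16 =570
r76=1001100 pc3: +8 =578
r77=1001101 pc4: +16 =594
r78=1001110 pc4: +16 =610
r79=1001111 pc5: +32 =642
r80=1010000 pc2: +4 =646
r81=1010001 pc3: +8 =654
r82=1010010 pc3: +8 =662
r83=1010011 pc4: +16 =678
r84=1010100 pc3: +8 =686
r85=1010101 pc4: +16 =702
r86=1010110 pc4: +16 =718
r87=1010111 pc5: +32 =750
r88=1011000 pc3: +8 =758
r89=1011001 pc4: +16 =774
r90=1011010 pc4: +16 =790
r91=1011011 pc5: +32 =822
r92=1011100 pc4: +16 =838
r93=1011101 pc5: +32 =870
r94=1011110 pc5: +32 =902
r95=1011111 pc6: +64 =966
r96=1100000 pc2: +4 =970
r97=1100001 pc3: +8 =978
r98=1100010 pc3: +8 =986
r99=1100011 pc4: +16 =1002
r100=1100100 pc3: +8 =1010
r101=1100101 pc4: +16 =1026
r102=1100110 pc4: +16 =1042

Answer: 1042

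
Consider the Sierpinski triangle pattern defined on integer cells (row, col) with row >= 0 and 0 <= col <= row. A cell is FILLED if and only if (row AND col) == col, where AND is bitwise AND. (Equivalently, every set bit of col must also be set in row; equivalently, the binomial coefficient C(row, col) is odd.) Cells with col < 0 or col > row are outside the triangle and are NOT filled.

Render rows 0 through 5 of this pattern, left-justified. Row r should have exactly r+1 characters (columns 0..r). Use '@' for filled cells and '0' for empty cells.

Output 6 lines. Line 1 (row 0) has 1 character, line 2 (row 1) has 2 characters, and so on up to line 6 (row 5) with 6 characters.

Answer: @
@@
@0@
@@@@
@000@
@@00@@

Derivation:
r0=0: @
r1=1: @@
r2=10: @0@
r3=11: @@@@
r4=100: @000@
r5=101: @@00@@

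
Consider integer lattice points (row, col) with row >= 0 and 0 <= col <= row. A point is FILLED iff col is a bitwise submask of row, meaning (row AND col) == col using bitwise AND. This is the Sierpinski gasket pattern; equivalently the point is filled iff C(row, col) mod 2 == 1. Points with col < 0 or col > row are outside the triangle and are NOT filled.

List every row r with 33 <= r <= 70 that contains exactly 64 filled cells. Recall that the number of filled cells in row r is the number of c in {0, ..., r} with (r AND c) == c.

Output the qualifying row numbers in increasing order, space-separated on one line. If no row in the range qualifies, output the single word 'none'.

Row r has 2^popcount(r) filled cells, so we need popcount(r) = log2(64) = 6.
Scan r = 33..70 and keep those with exactly 6 one-bits:
r=33=100001 popcount=2 -> skip
r=34=100010 popcount=2 -> skip
r=35=100011 popcount=3 -> skip
r=36=100100 popcount=2 -> skip
r=37=100101 popcount=3 -> skip
r=38=100110 popcount=3 -> skip
r=39=100111 popcount=4 -> skip
r=40=101000 popcount=2 -> skip
r=41=101001 popcount=3 -> skip
r=42=101010 popcount=3 -> skip
r=43=101011 popcount=4 -> skip
r=44=101100 popcount=3 -> skip
r=45=101101 popcount=4 -> skip
r=46=101110 popcount=4 -> skip
r=47=101111 popcount=5 -> skip
r=48=110000 popcount=2 -> skip
r=49=110001 popcount=3 -> skip
r=50=110010 popcount=3 -> skip
r=51=110011 popcount=4 -> skip
r=52=110100 popcount=3 -> skip
r=53=110101 popcount=4 -> skip
r=54=110110 popcount=4 -> skip
r=55=110111 popcount=5 -> skip
r=56=111000 popcount=3 -> skip
r=57=111001 popcount=4 -> skip
r=58=111010 popcount=4 -> skip
r=59=111011 popcount=5 -> skip
r=60=111100 popcount=4 -> skip
r=61=111101 popcount=5 -> skip
r=62=111110 popcount=5 -> skip
r=63=111111 popcount=6 -> KEEP
r=64=1000000 popcount=1 -> skip
r=65=1000001 popcount=2 -> skip
r=66=1000010 popcount=2 -> skip
r=67=1000011 popcount=3 -> skip
r=68=1000100 popcount=2 -> skip
r=69=1000101 popcount=3 -> skip
r=70=1000110 popcount=3 -> skip
Kept rows: 63

Answer: 63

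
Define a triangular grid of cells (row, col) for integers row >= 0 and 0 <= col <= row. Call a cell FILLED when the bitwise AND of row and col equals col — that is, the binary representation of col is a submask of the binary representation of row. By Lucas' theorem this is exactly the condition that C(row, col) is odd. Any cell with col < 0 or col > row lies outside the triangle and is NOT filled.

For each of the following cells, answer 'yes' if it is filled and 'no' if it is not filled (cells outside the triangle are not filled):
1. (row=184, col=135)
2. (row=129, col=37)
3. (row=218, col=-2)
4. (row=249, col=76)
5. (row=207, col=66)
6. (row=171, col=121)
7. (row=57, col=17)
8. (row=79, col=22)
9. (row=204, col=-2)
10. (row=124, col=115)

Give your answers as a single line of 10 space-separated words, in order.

Answer: no no no no yes no yes no no no

Derivation:
(184,135): row=0b10111000, col=0b10000111, row AND col = 0b10000000 = 128; 128 != 135 -> empty
(129,37): row=0b10000001, col=0b100101, row AND col = 0b1 = 1; 1 != 37 -> empty
(218,-2): col outside [0, 218] -> not filled
(249,76): row=0b11111001, col=0b1001100, row AND col = 0b1001000 = 72; 72 != 76 -> empty
(207,66): row=0b11001111, col=0b1000010, row AND col = 0b1000010 = 66; 66 == 66 -> filled
(171,121): row=0b10101011, col=0b1111001, row AND col = 0b101001 = 41; 41 != 121 -> empty
(57,17): row=0b111001, col=0b10001, row AND col = 0b10001 = 17; 17 == 17 -> filled
(79,22): row=0b1001111, col=0b10110, row AND col = 0b110 = 6; 6 != 22 -> empty
(204,-2): col outside [0, 204] -> not filled
(124,115): row=0b1111100, col=0b1110011, row AND col = 0b1110000 = 112; 112 != 115 -> empty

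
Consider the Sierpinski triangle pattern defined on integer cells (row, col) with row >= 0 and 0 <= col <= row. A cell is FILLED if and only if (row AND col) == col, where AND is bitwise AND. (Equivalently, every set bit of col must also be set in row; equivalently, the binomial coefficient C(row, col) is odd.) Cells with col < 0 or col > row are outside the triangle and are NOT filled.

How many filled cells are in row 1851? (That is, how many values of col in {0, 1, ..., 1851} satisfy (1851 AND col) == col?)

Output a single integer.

1851 in binary = 11100111011
popcount(1851) = number of 1-bits in 11100111011 = 8
A col c satisfies (1851 AND c) == c iff every set bit of c is also set in 1851; each of the 8 set bits of 1851 can independently be on or off in c.
count = 2^8 = 256

Answer: 256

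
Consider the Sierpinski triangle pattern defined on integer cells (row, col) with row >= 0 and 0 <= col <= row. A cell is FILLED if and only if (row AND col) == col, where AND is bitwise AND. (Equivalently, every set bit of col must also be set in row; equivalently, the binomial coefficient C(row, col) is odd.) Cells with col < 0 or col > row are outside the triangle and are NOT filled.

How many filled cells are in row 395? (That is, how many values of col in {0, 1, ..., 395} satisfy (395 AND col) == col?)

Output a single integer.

395 in binary = 110001011
popcount(395) = number of 1-bits in 110001011 = 5
A col c satisfies (395 AND c) == c iff every set bit of c is also set in 395; each of the 5 set bits of 395 can independently be on or off in c.
count = 2^5 = 32

Answer: 32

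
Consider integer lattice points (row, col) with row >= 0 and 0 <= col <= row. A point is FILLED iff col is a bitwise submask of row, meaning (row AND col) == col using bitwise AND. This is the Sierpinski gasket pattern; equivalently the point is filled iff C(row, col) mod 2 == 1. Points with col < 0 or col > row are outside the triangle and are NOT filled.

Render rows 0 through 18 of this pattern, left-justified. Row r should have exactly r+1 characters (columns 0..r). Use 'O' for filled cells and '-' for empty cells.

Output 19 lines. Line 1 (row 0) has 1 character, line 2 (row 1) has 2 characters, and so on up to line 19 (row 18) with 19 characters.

Answer: O
OO
O-O
OOOO
O---O
OO--OO
O-O-O-O
OOOOOOOO
O-------O
OO------OO
O-O-----O-O
OOOO----OOOO
O---O---O---O
OO--OO--OO--OO
O-O-O-O-O-O-O-O
OOOOOOOOOOOOOOOO
O---------------O
OO--------------OO
O-O-------------O-O

Derivation:
r0=0: O
r1=1: OO
r2=10: O-O
r3=11: OOOO
r4=100: O---O
r5=101: OO--OO
r6=110: O-O-O-O
r7=111: OOOOOOOO
r8=1000: O-------O
r9=1001: OO------OO
r10=1010: O-O-----O-O
r11=1011: OOOO----OOOO
r12=1100: O---O---O---O
r13=1101: OO--OO--OO--OO
r14=1110: O-O-O-O-O-O-O-O
r15=1111: OOOOOOOOOOOOOOOO
r16=10000: O---------------O
r17=10001: OO--------------OO
r18=10010: O-O-------------O-O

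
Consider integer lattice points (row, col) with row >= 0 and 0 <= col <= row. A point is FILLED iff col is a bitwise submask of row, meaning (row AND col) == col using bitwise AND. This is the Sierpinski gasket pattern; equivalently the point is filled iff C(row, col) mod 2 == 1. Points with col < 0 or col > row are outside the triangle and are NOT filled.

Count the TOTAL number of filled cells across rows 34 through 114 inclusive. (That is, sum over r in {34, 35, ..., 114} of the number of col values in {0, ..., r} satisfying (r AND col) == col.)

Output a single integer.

r34=100010 pc2: +4 =4
r35=100011 pc3: +8 =12
r36=100100 pc2: +4 =16
r37=100101 pc3: +8 =24
r38=100110 pc3: +8 =32
r39=100111 pc4: +16 =48
r40=101000 pc2: +4 =52
r41=101001 pc3: +8 =60
r42=101010 pc3: +8 =68
r43=101011 pc4: +16 =84
r44=101100 pc3: +8 =92
r45=101101 pc4: +16 =108
r46=101110 pc4: +16 =124
r47=101111 pc5: +32 =156
r48=110000 pc2: +4 =160
r49=110001 pc3: +8 =168
r50=110010 pc3: +8 =176
r51=110011 pc4: +16 =192
r52=110100 pc3: +8 =200
r53=110101 pc4: +16 =216
r54=110110 pc4: +16 =232
r55=110111 pc5: +32 =264
r56=111000 pc3: +8 =272
r57=111001 pc4: +16 =288
r58=111010 pc4: +16 =304
r59=111011 pc5: +32 =336
r60=111100 pc4: +16 =352
r61=111101 pc5: +32 =384
r62=111110 pc5: +32 =416
r63=111111 pc6: +64 =480
r64=1000000 pc1: +2 =482
r65=1000001 pc2: +4 =486
r66=1000010 pc2: +4 =490
r67=1000011 pc3: +8 =498
r68=1000100 pc2: +4 =502
r69=1000101 pc3: +8 =510
r70=1000110 pc3: +8 =518
r71=1000111 pc4: +16 =534
r72=1001000 pc2: +4 =538
r73=1001001 pc3: +8 =546
r74=1001010 pc3: +8 =554
r75=1001011 pc4: +16 =570
r76=1001100 pc3: +8 =578
r77=1001101 pc4: +16 =594
r78=1001110 pc4: +16 =610
r79=1001111 pc5: +32 =642
r80=1010000 pc2: +4 =646
r81=1010001 pc3: +8 =654
r82=1010010 pc3: +8 =662
r83=1010011 pc4: +16 =678
r84=1010100 pc3: +8 =686
r85=1010101 pc4: +16 =702
r86=1010110 pc4: +16 =718
r87=1010111 pc5: +32 =750
r88=1011000 pc3: +8 =758
r89=1011001 pc4: +16 =774
r90=1011010 pc4: +16 =790
r91=1011011 pc5: +32 =822
r92=1011100 pc4: +16 =838
r93=1011101 pc5: +32 =870
r94=1011110 pc5: +32 =902
r95=1011111 pc6: +64 =966
r96=1100000 pc2: +4 =970
r97=1100001 pc3: +8 =978
r98=1100010 pc3: +8 =986
r99=1100011 pc4: +16 =1002
r100=1100100 pc3: +8 =1010
r101=1100101 pc4: +16 =1026
r102=1100110 pc4: +16 =1042
r103=1100111 pc5: +32 =1074
r104=1101000 pc3: +8 =1082
r105=1101001 pc4: +16 =1098
r106=1101010 pc4: +16 =1114
r107=1101011 pc5: +32 =1146
r108=1101100 pc4: +16 =1162
r109=1101101 pc5: +32 =1194
r110=1101110 pc5: +32 =1226
r111=1101111 pc6: +64 =1290
r112=1110000 pc3: +8 =1298
r113=1110001 pc4: +16 =1314
r114=1110010 pc4: +16 =1330

Answer: 1330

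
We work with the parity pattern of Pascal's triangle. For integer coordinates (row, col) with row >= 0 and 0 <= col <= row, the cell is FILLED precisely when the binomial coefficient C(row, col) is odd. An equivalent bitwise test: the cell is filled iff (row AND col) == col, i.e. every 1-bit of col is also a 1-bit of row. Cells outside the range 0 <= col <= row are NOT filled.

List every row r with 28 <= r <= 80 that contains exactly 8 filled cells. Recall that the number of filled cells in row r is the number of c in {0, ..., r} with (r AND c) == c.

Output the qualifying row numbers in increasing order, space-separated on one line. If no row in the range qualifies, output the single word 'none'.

Row r has 2^popcount(r) filled cells, so we need popcount(r) = log2(8) = 3.
Scan r = 28..80 and keep those with exactly 3 one-bits:
r=28=11100 popcount=3 -> KEEP
r=29=11101 popcount=4 -> skip
r=30=11110 popcount=4 -> skip
r=31=11111 popcount=5 -> skip
r=32=100000 popcount=1 -> skip
r=33=100001 popcount=2 -> skip
r=34=100010 popcount=2 -> skip
r=35=100011 popcount=3 -> KEEP
r=36=100100 popcount=2 -> skip
r=37=100101 popcount=3 -> KEEP
r=38=100110 popcount=3 -> KEEP
r=39=100111 popcount=4 -> skip
r=40=101000 popcount=2 -> skip
r=41=101001 popcount=3 -> KEEP
r=42=101010 popcount=3 -> KEEP
r=43=101011 popcount=4 -> skip
r=44=101100 popcount=3 -> KEEP
r=45=101101 popcount=4 -> skip
r=46=101110 popcount=4 -> skip
r=47=101111 popcount=5 -> skip
r=48=110000 popcount=2 -> skip
r=49=110001 popcount=3 -> KEEP
r=50=110010 popcount=3 -> KEEP
r=51=110011 popcount=4 -> skip
r=52=110100 popcount=3 -> KEEP
r=53=110101 popcount=4 -> skip
r=54=110110 popcount=4 -> skip
r=55=110111 popcount=5 -> skip
r=56=111000 popcount=3 -> KEEP
r=57=111001 popcount=4 -> skip
r=58=111010 popcount=4 -> skip
r=59=111011 popcount=5 -> skip
r=60=111100 popcount=4 -> skip
r=61=111101 popcount=5 -> skip
r=62=111110 popcount=5 -> skip
r=63=111111 popcount=6 -> skip
r=64=1000000 popcount=1 -> skip
r=65=1000001 popcount=2 -> skip
r=66=1000010 popcount=2 -> skip
r=67=1000011 popcount=3 -> KEEP
r=68=1000100 popcount=2 -> skip
r=69=1000101 popcount=3 -> KEEP
r=70=1000110 popcount=3 -> KEEP
r=71=1000111 popcount=4 -> skip
r=72=1001000 popcount=2 -> skip
r=73=1001001 popcount=3 -> KEEP
r=74=1001010 popcount=3 -> KEEP
r=75=1001011 popcount=4 -> skip
r=76=1001100 popcount=3 -> KEEP
r=77=1001101 popcount=4 -> skip
r=78=1001110 popcount=4 -> skip
r=79=1001111 popcount=5 -> skip
r=80=1010000 popcount=2 -> skip
Kept rows: 28 35 37 38 41 42 44 49 50 52 56 67 69 70 73 74 76

Answer: 28 35 37 38 41 42 44 49 50 52 56 67 69 70 73 74 76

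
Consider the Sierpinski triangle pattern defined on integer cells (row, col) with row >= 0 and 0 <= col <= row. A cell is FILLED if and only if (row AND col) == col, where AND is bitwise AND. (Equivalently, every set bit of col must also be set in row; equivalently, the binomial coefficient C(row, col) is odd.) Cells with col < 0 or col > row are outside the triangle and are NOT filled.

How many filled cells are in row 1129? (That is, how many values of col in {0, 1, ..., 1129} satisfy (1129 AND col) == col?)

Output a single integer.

1129 in binary = 10001101001
popcount(1129) = number of 1-bits in 10001101001 = 5
A col c satisfies (1129 AND c) == c iff every set bit of c is also set in 1129; each of the 5 set bits of 1129 can independently be on or off in c.
count = 2^5 = 32

Answer: 32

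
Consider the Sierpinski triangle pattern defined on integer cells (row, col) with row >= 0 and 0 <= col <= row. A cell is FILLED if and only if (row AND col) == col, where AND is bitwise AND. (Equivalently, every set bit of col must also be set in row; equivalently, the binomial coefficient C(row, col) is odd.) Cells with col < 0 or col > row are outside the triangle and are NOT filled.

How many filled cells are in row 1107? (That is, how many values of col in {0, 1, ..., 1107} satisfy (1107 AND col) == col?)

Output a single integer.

Answer: 32

Derivation:
1107 in binary = 10001010011
popcount(1107) = number of 1-bits in 10001010011 = 5
A col c satisfies (1107 AND c) == c iff every set bit of c is also set in 1107; each of the 5 set bits of 1107 can independently be on or off in c.
count = 2^5 = 32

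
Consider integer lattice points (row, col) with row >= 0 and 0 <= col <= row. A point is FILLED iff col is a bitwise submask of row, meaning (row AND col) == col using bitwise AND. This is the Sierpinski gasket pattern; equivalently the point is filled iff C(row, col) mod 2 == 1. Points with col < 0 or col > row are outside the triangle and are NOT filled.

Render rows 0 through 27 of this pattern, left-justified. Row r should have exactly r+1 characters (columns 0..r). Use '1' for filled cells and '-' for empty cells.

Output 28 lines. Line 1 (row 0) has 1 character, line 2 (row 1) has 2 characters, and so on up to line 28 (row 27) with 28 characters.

r0=0: 1
r1=1: 11
r2=10: 1-1
r3=11: 1111
r4=100: 1---1
r5=101: 11--11
r6=110: 1-1-1-1
r7=111: 11111111
r8=1000: 1-------1
r9=1001: 11------11
r10=1010: 1-1-----1-1
r11=1011: 1111----1111
r12=1100: 1---1---1---1
r13=1101: 11--11--11--11
r14=1110: 1-1-1-1-1-1-1-1
r15=1111: 1111111111111111
r16=10000: 1---------------1
r17=10001: 11--------------11
r18=10010: 1-1-------------1-1
r19=10011: 1111------------1111
r20=10100: 1---1-----------1---1
r21=10101: 11--11----------11--11
r22=10110: 1-1-1-1---------1-1-1-1
r23=10111: 11111111--------11111111
r24=11000: 1-------1-------1-------1
r25=11001: 11------11------11------11
r26=11010: 1-1-----1-1-----1-1-----1-1
r27=11011: 1111----1111----1111----1111

Answer: 1
11
1-1
1111
1---1
11--11
1-1-1-1
11111111
1-------1
11------11
1-1-----1-1
1111----1111
1---1---1---1
11--11--11--11
1-1-1-1-1-1-1-1
1111111111111111
1---------------1
11--------------11
1-1-------------1-1
1111------------1111
1---1-----------1---1
11--11----------11--11
1-1-1-1---------1-1-1-1
11111111--------11111111
1-------1-------1-------1
11------11------11------11
1-1-----1-1-----1-1-----1-1
1111----1111----1111----1111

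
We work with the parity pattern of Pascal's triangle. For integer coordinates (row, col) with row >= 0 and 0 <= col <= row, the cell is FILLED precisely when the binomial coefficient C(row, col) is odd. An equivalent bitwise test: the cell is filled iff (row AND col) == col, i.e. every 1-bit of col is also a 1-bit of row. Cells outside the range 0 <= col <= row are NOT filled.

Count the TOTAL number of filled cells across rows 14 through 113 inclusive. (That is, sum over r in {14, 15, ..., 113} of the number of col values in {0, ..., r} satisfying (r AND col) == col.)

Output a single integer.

Answer: 1506

Derivation:
r14=1110 pc3: +8 =8
r15=1111 pc4: +16 =24
r16=10000 pc1: +2 =26
r17=10001 pc2: +4 =30
r18=10010 pc2: +4 =34
r19=10011 pc3: +8 =42
r20=10100 pc2: +4 =46
r21=10101 pc3: +8 =54
r22=10110 pc3: +8 =62
r23=10111 pc4: +16 =78
r24=11000 pc2: +4 =82
r25=11001 pc3: +8 =90
r26=11010 pc3: +8 =98
r27=11011 pc4: +16 =114
r28=11100 pc3: +8 =122
r29=11101 pc4: +16 =138
r30=11110 pc4: +16 =154
r31=11111 pc5: +32 =186
r32=100000 pc1: +2 =188
r33=100001 pc2: +4 =192
r34=100010 pc2: +4 =196
r35=100011 pc3: +8 =204
r36=100100 pc2: +4 =208
r37=100101 pc3: +8 =216
r38=100110 pc3: +8 =224
r39=100111 pc4: +16 =240
r40=101000 pc2: +4 =244
r41=101001 pc3: +8 =252
r42=101010 pc3: +8 =260
r43=101011 pc4: +16 =276
r44=101100 pc3: +8 =284
r45=101101 pc4: +16 =300
r46=101110 pc4: +16 =316
r47=101111 pc5: +32 =348
r48=110000 pc2: +4 =352
r49=110001 pc3: +8 =360
r50=110010 pc3: +8 =368
r51=110011 pc4: +16 =384
r52=110100 pc3: +8 =392
r53=110101 pc4: +16 =408
r54=110110 pc4: +16 =424
r55=110111 pc5: +32 =456
r56=111000 pc3: +8 =464
r57=111001 pc4: +16 =480
r58=111010 pc4: +16 =496
r59=111011 pc5: +32 =528
r60=111100 pc4: +16 =544
r61=111101 pc5: +32 =576
r62=111110 pc5: +32 =608
r63=111111 pc6: +64 =672
r64=1000000 pc1: +2 =674
r65=1000001 pc2: +4 =678
r66=1000010 pc2: +4 =682
r67=1000011 pc3: +8 =690
r68=1000100 pc2: +4 =694
r69=1000101 pc3: +8 =702
r70=1000110 pc3: +8 =710
r71=1000111 pc4: +16 =726
r72=1001000 pc2: +4 =730
r73=1001001 pc3: +8 =738
r74=1001010 pc3: +8 =746
r75=1001011 pc4: +16 =762
r76=1001100 pc3: +8 =770
r77=1001101 pc4: +16 =786
r78=1001110 pc4: +16 =802
r79=1001111 pc5: +32 =834
r80=1010000 pc2: +4 =838
r81=1010001 pc3: +8 =846
r82=1010010 pc3: +8 =854
r83=1010011 pc4: +16 =870
r84=1010100 pc3: +8 =878
r85=1010101 pc4: +16 =894
r86=1010110 pc4: +16 =910
r87=1010111 pc5: +32 =942
r88=1011000 pc3: +8 =950
r89=1011001 pc4: +16 =966
r90=1011010 pc4: +16 =982
r91=1011011 pc5: +32 =1014
r92=1011100 pc4: +16 =1030
r93=1011101 pc5: +32 =1062
r94=1011110 pc5: +32 =1094
r95=1011111 pc6: +64 =1158
r96=1100000 pc2: +4 =1162
r97=1100001 pc3: +8 =1170
r98=1100010 pc3: +8 =1178
r99=1100011 pc4: +16 =1194
r100=1100100 pc3: +8 =1202
r101=1100101 pc4: +16 =1218
r102=1100110 pc4: +16 =1234
r103=1100111 pc5: +32 =1266
r104=1101000 pc3: +8 =1274
r105=1101001 pc4: +16 =1290
r106=1101010 pc4: +16 =1306
r107=1101011 pc5: +32 =1338
r108=1101100 pc4: +16 =1354
r109=1101101 pc5: +32 =1386
r110=1101110 pc5: +32 =1418
r111=1101111 pc6: +64 =1482
r112=1110000 pc3: +8 =1490
r113=1110001 pc4: +16 =1506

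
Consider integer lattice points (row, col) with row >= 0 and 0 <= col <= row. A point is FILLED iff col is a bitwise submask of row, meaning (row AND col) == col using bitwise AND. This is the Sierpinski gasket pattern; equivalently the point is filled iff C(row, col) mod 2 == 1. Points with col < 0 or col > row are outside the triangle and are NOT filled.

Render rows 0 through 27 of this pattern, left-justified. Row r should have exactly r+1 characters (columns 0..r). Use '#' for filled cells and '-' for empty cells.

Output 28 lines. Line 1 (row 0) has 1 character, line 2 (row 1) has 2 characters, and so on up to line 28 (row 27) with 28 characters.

Answer: #
##
#-#
####
#---#
##--##
#-#-#-#
########
#-------#
##------##
#-#-----#-#
####----####
#---#---#---#
##--##--##--##
#-#-#-#-#-#-#-#
################
#---------------#
##--------------##
#-#-------------#-#
####------------####
#---#-----------#---#
##--##----------##--##
#-#-#-#---------#-#-#-#
########--------########
#-------#-------#-------#
##------##------##------##
#-#-----#-#-----#-#-----#-#
####----####----####----####

Derivation:
r0=0: #
r1=1: ##
r2=10: #-#
r3=11: ####
r4=100: #---#
r5=101: ##--##
r6=110: #-#-#-#
r7=111: ########
r8=1000: #-------#
r9=1001: ##------##
r10=1010: #-#-----#-#
r11=1011: ####----####
r12=1100: #---#---#---#
r13=1101: ##--##--##--##
r14=1110: #-#-#-#-#-#-#-#
r15=1111: ################
r16=10000: #---------------#
r17=10001: ##--------------##
r18=10010: #-#-------------#-#
r19=10011: ####------------####
r20=10100: #---#-----------#---#
r21=10101: ##--##----------##--##
r22=10110: #-#-#-#---------#-#-#-#
r23=10111: ########--------########
r24=11000: #-------#-------#-------#
r25=11001: ##------##------##------##
r26=11010: #-#-----#-#-----#-#-----#-#
r27=11011: ####----####----####----####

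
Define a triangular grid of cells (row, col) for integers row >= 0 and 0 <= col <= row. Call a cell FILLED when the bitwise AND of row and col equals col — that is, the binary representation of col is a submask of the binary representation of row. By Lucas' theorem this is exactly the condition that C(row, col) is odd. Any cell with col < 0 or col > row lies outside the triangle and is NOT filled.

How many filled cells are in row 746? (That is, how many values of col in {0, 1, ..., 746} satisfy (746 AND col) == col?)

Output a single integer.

Answer: 64

Derivation:
746 in binary = 1011101010
popcount(746) = number of 1-bits in 1011101010 = 6
A col c satisfies (746 AND c) == c iff every set bit of c is also set in 746; each of the 6 set bits of 746 can independently be on or off in c.
count = 2^6 = 64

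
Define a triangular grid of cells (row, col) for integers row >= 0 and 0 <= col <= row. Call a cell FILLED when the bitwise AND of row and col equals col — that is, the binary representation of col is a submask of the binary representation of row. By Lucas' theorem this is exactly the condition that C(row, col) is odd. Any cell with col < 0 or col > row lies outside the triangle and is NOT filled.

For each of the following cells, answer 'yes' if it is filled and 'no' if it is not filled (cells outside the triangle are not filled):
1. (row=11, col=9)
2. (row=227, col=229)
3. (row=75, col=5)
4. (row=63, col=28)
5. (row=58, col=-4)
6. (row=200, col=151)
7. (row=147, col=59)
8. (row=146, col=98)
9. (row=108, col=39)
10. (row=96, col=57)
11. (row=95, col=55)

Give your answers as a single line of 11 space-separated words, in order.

(11,9): row=0b1011, col=0b1001, row AND col = 0b1001 = 9; 9 == 9 -> filled
(227,229): col outside [0, 227] -> not filled
(75,5): row=0b1001011, col=0b101, row AND col = 0b1 = 1; 1 != 5 -> empty
(63,28): row=0b111111, col=0b11100, row AND col = 0b11100 = 28; 28 == 28 -> filled
(58,-4): col outside [0, 58] -> not filled
(200,151): row=0b11001000, col=0b10010111, row AND col = 0b10000000 = 128; 128 != 151 -> empty
(147,59): row=0b10010011, col=0b111011, row AND col = 0b10011 = 19; 19 != 59 -> empty
(146,98): row=0b10010010, col=0b1100010, row AND col = 0b10 = 2; 2 != 98 -> empty
(108,39): row=0b1101100, col=0b100111, row AND col = 0b100100 = 36; 36 != 39 -> empty
(96,57): row=0b1100000, col=0b111001, row AND col = 0b100000 = 32; 32 != 57 -> empty
(95,55): row=0b1011111, col=0b110111, row AND col = 0b10111 = 23; 23 != 55 -> empty

Answer: yes no no yes no no no no no no no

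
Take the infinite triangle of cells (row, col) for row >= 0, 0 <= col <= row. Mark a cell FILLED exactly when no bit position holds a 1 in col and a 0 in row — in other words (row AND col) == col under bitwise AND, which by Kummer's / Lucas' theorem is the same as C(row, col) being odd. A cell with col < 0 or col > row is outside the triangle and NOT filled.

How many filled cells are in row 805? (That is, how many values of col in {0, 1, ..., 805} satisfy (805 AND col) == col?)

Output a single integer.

Answer: 32

Derivation:
805 in binary = 1100100101
popcount(805) = number of 1-bits in 1100100101 = 5
A col c satisfies (805 AND c) == c iff every set bit of c is also set in 805; each of the 5 set bits of 805 can independently be on or off in c.
count = 2^5 = 32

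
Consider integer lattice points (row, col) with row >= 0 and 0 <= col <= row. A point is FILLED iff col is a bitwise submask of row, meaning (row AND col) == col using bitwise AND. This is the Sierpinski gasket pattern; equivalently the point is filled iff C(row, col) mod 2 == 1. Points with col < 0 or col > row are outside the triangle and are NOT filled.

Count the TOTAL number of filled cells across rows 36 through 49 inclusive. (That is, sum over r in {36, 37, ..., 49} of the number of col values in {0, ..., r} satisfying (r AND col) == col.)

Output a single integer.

r36=100100 pc2: +4 =4
r37=100101 pc3: +8 =12
r38=100110 pc3: +8 =20
r39=100111 pc4: +16 =36
r40=101000 pc2: +4 =40
r41=101001 pc3: +8 =48
r42=101010 pc3: +8 =56
r43=101011 pc4: +16 =72
r44=101100 pc3: +8 =80
r45=101101 pc4: +16 =96
r46=101110 pc4: +16 =112
r47=101111 pc5: +32 =144
r48=110000 pc2: +4 =148
r49=110001 pc3: +8 =156

Answer: 156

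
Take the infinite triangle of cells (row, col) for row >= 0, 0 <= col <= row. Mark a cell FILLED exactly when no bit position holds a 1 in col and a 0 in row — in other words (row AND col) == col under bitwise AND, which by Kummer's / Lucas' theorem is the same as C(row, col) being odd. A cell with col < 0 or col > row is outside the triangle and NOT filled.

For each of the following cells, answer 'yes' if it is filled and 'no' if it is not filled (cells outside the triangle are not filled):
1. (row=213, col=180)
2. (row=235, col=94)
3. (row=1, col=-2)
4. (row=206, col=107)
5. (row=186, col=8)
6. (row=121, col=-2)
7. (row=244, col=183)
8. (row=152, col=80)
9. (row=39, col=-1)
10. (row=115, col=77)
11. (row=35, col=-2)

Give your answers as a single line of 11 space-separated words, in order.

(213,180): row=0b11010101, col=0b10110100, row AND col = 0b10010100 = 148; 148 != 180 -> empty
(235,94): row=0b11101011, col=0b1011110, row AND col = 0b1001010 = 74; 74 != 94 -> empty
(1,-2): col outside [0, 1] -> not filled
(206,107): row=0b11001110, col=0b1101011, row AND col = 0b1001010 = 74; 74 != 107 -> empty
(186,8): row=0b10111010, col=0b1000, row AND col = 0b1000 = 8; 8 == 8 -> filled
(121,-2): col outside [0, 121] -> not filled
(244,183): row=0b11110100, col=0b10110111, row AND col = 0b10110100 = 180; 180 != 183 -> empty
(152,80): row=0b10011000, col=0b1010000, row AND col = 0b10000 = 16; 16 != 80 -> empty
(39,-1): col outside [0, 39] -> not filled
(115,77): row=0b1110011, col=0b1001101, row AND col = 0b1000001 = 65; 65 != 77 -> empty
(35,-2): col outside [0, 35] -> not filled

Answer: no no no no yes no no no no no no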